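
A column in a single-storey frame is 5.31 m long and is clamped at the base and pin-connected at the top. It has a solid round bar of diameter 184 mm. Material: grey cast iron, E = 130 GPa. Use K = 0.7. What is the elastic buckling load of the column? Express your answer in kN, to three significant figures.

I = πd⁴/64 = π×184⁴/64 = 5.627×10^7 mm⁴
I = 5.627×10^7 mm⁴ = 5.627×10^-5 m⁴
Effective length L_e = K·L = 0.7 × 5.31 = 3.717 m
P_cr = π²EI / L_e² = π² × 130×10⁹ × 5.627×10^-5 / 3.717² = 5.225×10^6 N

P_cr ≈ 5230 kN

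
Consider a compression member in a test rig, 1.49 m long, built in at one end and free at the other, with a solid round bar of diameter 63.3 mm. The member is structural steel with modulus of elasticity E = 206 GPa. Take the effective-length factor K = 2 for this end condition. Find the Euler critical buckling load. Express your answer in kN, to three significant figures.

P_cr ≈ 180 kN

I = πd⁴/64 = π×63.3⁴/64 = 7.881×10^5 mm⁴
I = 7.881×10^5 mm⁴ = 7.881×10^-7 m⁴
Effective length L_e = K·L = 2 × 1.49 = 2.980 m
P_cr = π²EI / L_e² = π² × 206×10⁹ × 7.881×10^-7 / 2.980² = 1.804×10^5 N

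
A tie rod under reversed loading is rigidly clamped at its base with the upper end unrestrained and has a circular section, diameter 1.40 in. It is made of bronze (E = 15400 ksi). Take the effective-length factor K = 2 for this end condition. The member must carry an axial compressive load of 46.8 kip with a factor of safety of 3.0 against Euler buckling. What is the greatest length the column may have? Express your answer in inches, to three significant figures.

I = πd⁴/64 = π×1.40⁴/64 = 0.1886 in⁴
Required critical load P_cr = n·P = 3.0 × 46.8 = 140.4 kip = 1.404×10^5 lb
From P_cr = π²EI/(K·L)²:  L = (1/K)·√(π²EI/P_cr) = (1/2)·√(π²×1.54×10^7×0.1886/1.404×10^5)
L = 7.14 in

L_max ≈ 7.14 in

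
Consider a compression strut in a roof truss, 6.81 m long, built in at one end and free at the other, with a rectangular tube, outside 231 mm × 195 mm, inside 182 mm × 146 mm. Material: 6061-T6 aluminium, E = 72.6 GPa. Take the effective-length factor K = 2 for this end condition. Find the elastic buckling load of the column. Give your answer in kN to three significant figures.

P_cr ≈ 369 kN

Weak-axis I_min = (h_o·b_o³ − h_i·b_i³)/12 with b_o = 195, b_i = 146.0 mm (shorter outer/inner sides).
I_min = (231×195³ − 182.0×146.0³)/12 = 9.554×10^7 mm⁴
I = 9.554×10^7 mm⁴ = 9.554×10^-5 m⁴
Effective length L_e = K·L = 2 × 6.81 = 13.62 m
P_cr = π²EI / L_e² = π² × 72.6×10⁹ × 9.554×10^-5 / 13.62² = 3.690×10^5 N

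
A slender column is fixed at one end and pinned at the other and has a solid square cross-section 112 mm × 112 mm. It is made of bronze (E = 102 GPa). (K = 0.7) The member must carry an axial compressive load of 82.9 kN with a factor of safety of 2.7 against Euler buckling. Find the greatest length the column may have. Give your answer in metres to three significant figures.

L_max ≈ 11.0 m

I = a⁴/12 = 112⁴/12 = 1.311×10^7 mm⁴
I = 1.311×10^-5 m⁴
Required critical load P_cr = n·P = 2.7 × 82.9 = 223.8 kN = 2.238×10^5 N
From P_cr = π²EI/(K·L)²:  L = (1/K)·√(π²EI/P_cr) = (1/0.7)·√(π²×1.02×10^11×1.311×10^-5/2.238×10^5)
L = 11.0 m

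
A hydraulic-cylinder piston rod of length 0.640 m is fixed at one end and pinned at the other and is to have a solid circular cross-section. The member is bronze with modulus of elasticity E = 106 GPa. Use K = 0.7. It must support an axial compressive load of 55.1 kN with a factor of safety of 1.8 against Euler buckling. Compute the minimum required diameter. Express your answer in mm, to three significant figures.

Required P_cr = n·P = 1.8 × 55.1 = 99.18 kN
L_e = K·L = 0.7 × 0.640 = 0.4480 m
Required I = P_cr·L_e²/(π²E) = 9.918×10^4 × 0.4480² / (π² × 1.06×10^11) = 1.903×10^-8 m⁴
I_req = 1.903×10^4 mm⁴
Solid circle: I = πd⁴/64  ⇒  d = (64I/π)^(1/4) = (64×1.903×10^4/π)^(1/4) = 25.0 mm

d ≈ 25.0 mm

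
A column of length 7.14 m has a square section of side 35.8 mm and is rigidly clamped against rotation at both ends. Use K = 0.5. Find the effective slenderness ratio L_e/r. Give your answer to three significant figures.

I = a⁴/12 = 35.8⁴/12 = 1.369×10^5 mm⁴
A = 1.282×10^3 mm²;  r_min = √(I/A) = √(1.369×10^5/1.282×10^3) = 10.33 mm
L_e = K·L = 0.5 × 7.14 m = 3.570 m = 3570.0 mm
λ = L_e / r_min = 3570.0 / 10.33 = 345

λ ≈ 345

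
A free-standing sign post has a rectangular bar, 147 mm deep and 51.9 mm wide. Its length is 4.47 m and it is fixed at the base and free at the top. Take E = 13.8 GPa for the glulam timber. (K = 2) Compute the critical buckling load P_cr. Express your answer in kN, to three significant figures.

Buckling occurs about the weak axis: I_min = h·b³/12 with b = 51.9 mm (the shorter side).
I_min = 147×51.9³/12 = 1.713×10^6 mm⁴
I = 1.713×10^6 mm⁴ = 1.713×10^-6 m⁴
Effective length L_e = K·L = 2 × 4.47 = 8.940 m
P_cr = π²EI / L_e² = π² × 13.8×10⁹ × 1.713×10^-6 / 8.940² = 2.918×10^3 N

P_cr ≈ 2.92 kN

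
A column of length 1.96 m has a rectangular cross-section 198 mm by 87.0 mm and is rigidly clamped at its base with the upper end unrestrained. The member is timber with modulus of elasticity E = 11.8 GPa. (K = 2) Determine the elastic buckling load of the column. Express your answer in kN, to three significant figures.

P_cr ≈ 82.3 kN

Buckling occurs about the weak axis: I_min = h·b³/12 with b = 87.0 mm (the shorter side).
I_min = 198×87.0³/12 = 1.087×10^7 mm⁴
I = 1.087×10^7 mm⁴ = 1.087×10^-5 m⁴
Effective length L_e = K·L = 2 × 1.96 = 3.920 m
P_cr = π²EI / L_e² = π² × 11.8×10⁹ × 1.087×10^-5 / 3.920² = 8.235×10^4 N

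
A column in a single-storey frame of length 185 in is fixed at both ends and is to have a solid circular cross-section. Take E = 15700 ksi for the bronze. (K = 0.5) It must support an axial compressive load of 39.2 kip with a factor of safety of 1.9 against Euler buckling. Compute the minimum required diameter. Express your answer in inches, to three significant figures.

d ≈ 3.03 in

Required P_cr = n·P = 1.9 × 39.2 = 74.48 kip
L_e = K·L = 0.5 × 185 = 92.50 in
Required I = P_cr·L_e²/(π²E) = 7.448×10^4 × 92.50² / (π² × 1.57×10^7) = 4.113 in⁴
Solid circle: I = πd⁴/64  ⇒  d = (64I/π)^(1/4) = (64×4.113/π)^(1/4) = 3.03 in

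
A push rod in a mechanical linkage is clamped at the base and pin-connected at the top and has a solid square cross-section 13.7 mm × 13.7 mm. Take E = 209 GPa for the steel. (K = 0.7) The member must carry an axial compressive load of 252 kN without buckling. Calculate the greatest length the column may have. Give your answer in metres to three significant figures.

L_max ≈ 0.221 m

I = a⁴/12 = 13.7⁴/12 = 2.936×10^3 mm⁴
I = 2.936×10^-9 m⁴
At the buckling limit P_cr = P = 2.520×10^5 N
From P_cr = π²EI/(K·L)²:  L = (1/K)·√(π²EI/P_cr) = (1/0.7)·√(π²×2.09×10^11×2.936×10^-9/2.520×10^5)
L = 0.221 m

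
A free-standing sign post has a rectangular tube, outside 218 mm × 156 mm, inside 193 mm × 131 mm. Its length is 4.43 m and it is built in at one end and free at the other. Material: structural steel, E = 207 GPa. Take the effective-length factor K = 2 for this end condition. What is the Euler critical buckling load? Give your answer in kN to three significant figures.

P_cr ≈ 854 kN

Weak-axis I_min = (h_o·b_o³ − h_i·b_i³)/12 with b_o = 156, b_i = 131.0 mm (shorter outer/inner sides).
I_min = (218×156³ − 193.0×131.0³)/12 = 3.281×10^7 mm⁴
I = 3.281×10^7 mm⁴ = 3.281×10^-5 m⁴
Effective length L_e = K·L = 2 × 4.43 = 8.860 m
P_cr = π²EI / L_e² = π² × 207×10⁹ × 3.281×10^-5 / 8.860² = 8.539×10^5 N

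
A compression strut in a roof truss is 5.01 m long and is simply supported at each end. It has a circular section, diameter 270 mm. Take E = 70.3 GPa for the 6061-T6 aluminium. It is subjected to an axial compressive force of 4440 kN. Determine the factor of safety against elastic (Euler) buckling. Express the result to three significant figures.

n ≈ 1.62

I = πd⁴/64 = π×270⁴/64 = 2.609×10^8 mm⁴
I = 2.609×10^8 mm⁴ = 2.609×10^-4 m⁴
Effective length L_e = K·L = 1 × 5.01 = 5.010 m
P_cr = π²EI / L_e² = π² × 70.3×10⁹ × 2.609×10^-4 / 5.010² = 7.211×10^6 N
Factor of safety n = P_cr / P = 7211.2 / 4440 = 1.62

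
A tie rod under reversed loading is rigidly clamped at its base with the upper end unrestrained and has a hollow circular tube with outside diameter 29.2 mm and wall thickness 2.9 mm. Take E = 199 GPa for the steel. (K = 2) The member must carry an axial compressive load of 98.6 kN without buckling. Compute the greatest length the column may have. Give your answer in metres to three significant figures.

Inner diameter d_i = 29.2 − 2×2.9 = 23.40 mm
I = π(d_o⁴ − d_i⁴)/64 = π(29.2⁴ − 23.40⁴)/64 = 2.097×10^4 mm⁴
I = 2.097×10^-8 m⁴
At the buckling limit P_cr = P = 9.860×10^4 N
From P_cr = π²EI/(K·L)²:  L = (1/K)·√(π²EI/P_cr) = (1/2)·√(π²×1.99×10^11×2.097×10^-8/9.860×10^4)
L = 0.323 m

L_max ≈ 0.323 m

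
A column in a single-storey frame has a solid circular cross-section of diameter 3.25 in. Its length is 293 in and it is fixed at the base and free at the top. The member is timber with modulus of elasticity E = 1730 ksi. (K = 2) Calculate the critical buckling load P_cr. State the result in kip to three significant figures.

P_cr ≈ 0.272 kip

I = πd⁴/64 = π×3.25⁴/64 = 5.477 in⁴
Effective length L_e = K·L = 2 × 293 = 586.0 in
P_cr = π²EI / L_e² = π² × 1730×10³ × 5.477 / 586.0² = 272.3 lb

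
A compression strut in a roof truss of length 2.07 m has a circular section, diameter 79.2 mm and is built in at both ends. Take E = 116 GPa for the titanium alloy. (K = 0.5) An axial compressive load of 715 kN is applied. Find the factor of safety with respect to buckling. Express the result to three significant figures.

n ≈ 2.89

I = πd⁴/64 = π×79.2⁴/64 = 1.931×10^6 mm⁴
I = 1.931×10^6 mm⁴ = 1.931×10^-6 m⁴
Effective length L_e = K·L = 0.5 × 2.07 = 1.035 m
P_cr = π²EI / L_e² = π² × 116×10⁹ × 1.931×10^-6 / 1.035² = 2.064×10^6 N
Factor of safety n = P_cr / P = 2064.2 / 715 = 2.89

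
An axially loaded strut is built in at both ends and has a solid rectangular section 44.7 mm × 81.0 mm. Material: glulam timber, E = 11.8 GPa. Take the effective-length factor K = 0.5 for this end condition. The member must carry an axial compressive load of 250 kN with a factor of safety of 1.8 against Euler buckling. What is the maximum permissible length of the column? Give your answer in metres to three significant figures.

Buckling occurs about the weak axis: I_min = h·b³/12 with b = 44.7 mm (the shorter side).
I_min = 81.0×44.7³/12 = 6.029×10^5 mm⁴
I = 6.029×10^-7 m⁴
Required critical load P_cr = n·P = 1.8 × 250 = 450.0 kN = 4.500×10^5 N
From P_cr = π²EI/(K·L)²:  L = (1/K)·√(π²EI/P_cr) = (1/0.5)·√(π²×1.18×10^10×6.029×10^-7/4.500×10^5)
L = 0.790 m

L_max ≈ 0.790 m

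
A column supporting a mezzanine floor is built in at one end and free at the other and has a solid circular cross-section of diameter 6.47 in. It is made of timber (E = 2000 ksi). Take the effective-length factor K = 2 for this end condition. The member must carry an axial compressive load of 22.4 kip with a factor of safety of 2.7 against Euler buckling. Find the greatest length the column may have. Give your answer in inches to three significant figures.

I = πd⁴/64 = π×6.47⁴/64 = 86.02 in⁴
Required critical load P_cr = n·P = 2.7 × 22.4 = 60.48 kip = 6.048×10^4 lb
From P_cr = π²EI/(K·L)²:  L = (1/K)·√(π²EI/P_cr) = (1/2)·√(π²×2.00×10^6×86.02/6.048×10^4)
L = 83.8 in

L_max ≈ 83.8 in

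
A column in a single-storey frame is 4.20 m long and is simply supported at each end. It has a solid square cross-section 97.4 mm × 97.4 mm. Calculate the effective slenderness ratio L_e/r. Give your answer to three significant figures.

λ ≈ 149

For a square r = a/√12 = 97.4/√12 = 28.12 mm
L_e = K·L = 1 × 4.20 m = 4.200 m = 4200.0 mm
λ = L_e / r_min = 4200.0 / 28.12 = 149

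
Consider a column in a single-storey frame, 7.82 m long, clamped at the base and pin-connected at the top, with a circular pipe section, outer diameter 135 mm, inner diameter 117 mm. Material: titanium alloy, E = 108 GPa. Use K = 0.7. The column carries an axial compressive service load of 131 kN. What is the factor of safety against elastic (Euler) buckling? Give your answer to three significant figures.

d_o = 135 mm, d_i = 117 mm
I = π(d_o⁴ − d_i⁴)/64 = π(135⁴ − 117.0⁴)/64 = 7.106×10^6 mm⁴
I = 7.106×10^6 mm⁴ = 7.106×10^-6 m⁴
Effective length L_e = K·L = 0.7 × 7.82 = 5.474 m
P_cr = π²EI / L_e² = π² × 108×10⁹ × 7.106×10^-6 / 5.474² = 2.528×10^5 N
Factor of safety n = P_cr / P = 252.78 / 131 = 1.93

n ≈ 1.93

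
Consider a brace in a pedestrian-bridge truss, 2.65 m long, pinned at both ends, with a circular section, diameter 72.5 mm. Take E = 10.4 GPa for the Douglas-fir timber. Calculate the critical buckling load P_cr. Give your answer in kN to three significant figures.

I = πd⁴/64 = π×72.5⁴/64 = 1.356×10^6 mm⁴
I = 1.356×10^6 mm⁴ = 1.356×10^-6 m⁴
Effective length L_e = K·L = 1 × 2.65 = 2.650 m
P_cr = π²EI / L_e² = π² × 10.4×10⁹ × 1.356×10^-6 / 2.650² = 1.982×10^4 N

P_cr ≈ 19.8 kN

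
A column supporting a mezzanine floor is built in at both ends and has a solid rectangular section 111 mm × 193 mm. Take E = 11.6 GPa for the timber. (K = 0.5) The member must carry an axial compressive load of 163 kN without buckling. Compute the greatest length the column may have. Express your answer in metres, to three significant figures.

L_max ≈ 7.86 m

Buckling occurs about the weak axis: I_min = h·b³/12 with b = 111 mm (the shorter side).
I_min = 193×111³/12 = 2.200×10^7 mm⁴
I = 2.200×10^-5 m⁴
At the buckling limit P_cr = P = 1.630×10^5 N
From P_cr = π²EI/(K·L)²:  L = (1/K)·√(π²EI/P_cr) = (1/0.5)·√(π²×1.16×10^10×2.200×10^-5/1.630×10^5)
L = 7.86 m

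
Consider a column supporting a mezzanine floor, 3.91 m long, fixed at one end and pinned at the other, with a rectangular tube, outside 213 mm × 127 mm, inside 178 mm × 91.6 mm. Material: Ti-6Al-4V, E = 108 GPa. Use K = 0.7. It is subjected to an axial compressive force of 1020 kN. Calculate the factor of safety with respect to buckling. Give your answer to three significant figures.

Weak-axis I_min = (h_o·b_o³ − h_i·b_i³)/12 with b_o = 127, b_i = 91.60 mm (shorter outer/inner sides).
I_min = (213×127³ − 178.0×91.60³)/12 = 2.496×10^7 mm⁴
I = 2.496×10^7 mm⁴ = 2.496×10^-5 m⁴
Effective length L_e = K·L = 0.7 × 3.91 = 2.737 m
P_cr = π²EI / L_e² = π² × 108×10⁹ × 2.496×10^-5 / 2.737² = 3.551×10^6 N
Factor of safety n = P_cr / P = 3551.3 / 1020 = 3.48

n ≈ 3.48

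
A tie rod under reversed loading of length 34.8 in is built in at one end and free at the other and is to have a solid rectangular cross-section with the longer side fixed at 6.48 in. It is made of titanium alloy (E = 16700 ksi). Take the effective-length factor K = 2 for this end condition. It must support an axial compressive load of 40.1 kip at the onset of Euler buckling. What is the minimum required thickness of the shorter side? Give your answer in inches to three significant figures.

L_e = K·L = 2 × 34.8 = 69.60 in
Required I = P_cr·L_e²/(π²E) = 4.010×10^4 × 69.60² / (π² × 1.67×10^7) = 1.179 in⁴
Rectangle, weak axis: I_min = h·b³/12 with h = 6.48 in fixed  ⇒  b = (12I/h)^(1/3) = 1.30 in

b ≈ 1.30 in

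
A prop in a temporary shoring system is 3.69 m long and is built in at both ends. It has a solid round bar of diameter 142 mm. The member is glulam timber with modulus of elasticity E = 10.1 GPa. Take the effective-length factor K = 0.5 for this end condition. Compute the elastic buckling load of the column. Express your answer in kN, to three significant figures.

I = πd⁴/64 = π×142⁴/64 = 1.996×10^7 mm⁴
I = 1.996×10^7 mm⁴ = 1.996×10^-5 m⁴
Effective length L_e = K·L = 0.5 × 3.69 = 1.845 m
P_cr = π²EI / L_e² = π² × 10.1×10⁹ × 1.996×10^-5 / 1.845² = 5.845×10^5 N

P_cr ≈ 584 kN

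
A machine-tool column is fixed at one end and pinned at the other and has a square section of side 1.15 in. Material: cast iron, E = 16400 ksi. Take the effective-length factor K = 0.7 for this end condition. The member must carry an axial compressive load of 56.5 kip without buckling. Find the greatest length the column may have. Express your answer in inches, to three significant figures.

I = a⁴/12 = 1.15⁴/12 = 0.1458 in⁴
At the buckling limit P_cr = P = 5.650×10^4 lb
From P_cr = π²EI/(K·L)²:  L = (1/K)·√(π²EI/P_cr) = (1/0.7)·√(π²×1.64×10^7×0.1458/5.650×10^4)
L = 29.2 in

L_max ≈ 29.2 in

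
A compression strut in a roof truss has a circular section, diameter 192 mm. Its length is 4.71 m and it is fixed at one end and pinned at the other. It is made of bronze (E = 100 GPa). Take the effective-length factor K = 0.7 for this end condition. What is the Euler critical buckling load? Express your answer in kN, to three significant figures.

P_cr ≈ 6060 kN

I = πd⁴/64 = π×192⁴/64 = 6.671×10^7 mm⁴
I = 6.671×10^7 mm⁴ = 6.671×10^-5 m⁴
Effective length L_e = K·L = 0.7 × 4.71 = 3.297 m
P_cr = π²EI / L_e² = π² × 100×10⁹ × 6.671×10^-5 / 3.297² = 6.057×10^6 N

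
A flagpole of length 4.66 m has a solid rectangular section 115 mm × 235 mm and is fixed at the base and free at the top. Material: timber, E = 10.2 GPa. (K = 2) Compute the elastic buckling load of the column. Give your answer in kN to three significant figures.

P_cr ≈ 34.5 kN

Buckling occurs about the weak axis: I_min = h·b³/12 with b = 115 mm (the shorter side).
I_min = 235×115³/12 = 2.978×10^7 mm⁴
I = 2.978×10^7 mm⁴ = 2.978×10^-5 m⁴
Effective length L_e = K·L = 2 × 4.66 = 9.320 m
P_cr = π²EI / L_e² = π² × 10.2×10⁹ × 2.978×10^-5 / 9.320² = 3.452×10^4 N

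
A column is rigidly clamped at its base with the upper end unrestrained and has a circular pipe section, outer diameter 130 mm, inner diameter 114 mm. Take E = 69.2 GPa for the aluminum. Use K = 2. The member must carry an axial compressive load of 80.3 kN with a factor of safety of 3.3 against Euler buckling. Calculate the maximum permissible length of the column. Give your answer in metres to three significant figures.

L_max ≈ 1.92 m

d_o = 130 mm, d_i = 114 mm
I = π(d_o⁴ − d_i⁴)/64 = π(130⁴ − 114.0⁴)/64 = 5.729×10^6 mm⁴
I = 5.729×10^-6 m⁴
Required critical load P_cr = n·P = 3.3 × 80.3 = 265.0 kN = 2.650×10^5 N
From P_cr = π²EI/(K·L)²:  L = (1/K)·√(π²EI/P_cr) = (1/2)·√(π²×6.92×10^10×5.729×10^-6/2.650×10^5)
L = 1.92 m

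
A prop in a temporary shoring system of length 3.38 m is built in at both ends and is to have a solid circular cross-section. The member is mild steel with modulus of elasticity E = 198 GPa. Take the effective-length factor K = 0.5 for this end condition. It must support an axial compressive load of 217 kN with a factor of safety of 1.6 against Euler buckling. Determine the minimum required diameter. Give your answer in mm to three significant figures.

Required P_cr = n·P = 1.6 × 217 = 347.2 kN
L_e = K·L = 0.5 × 3.38 = 1.690 m
Required I = P_cr·L_e²/(π²E) = 3.472×10^5 × 1.690² / (π² × 1.98×10^11) = 5.074×10^-7 m⁴
I_req = 5.074×10^5 mm⁴
Solid circle: I = πd⁴/64  ⇒  d = (64I/π)^(1/4) = (64×5.074×10^5/π)^(1/4) = 56.7 mm

d ≈ 56.7 mm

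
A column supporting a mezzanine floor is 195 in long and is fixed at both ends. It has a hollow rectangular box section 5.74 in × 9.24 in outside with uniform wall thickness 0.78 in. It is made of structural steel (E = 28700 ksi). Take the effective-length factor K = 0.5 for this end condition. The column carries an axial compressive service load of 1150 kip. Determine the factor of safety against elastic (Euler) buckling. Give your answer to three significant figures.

n ≈ 2.56

Inner dimensions: h_i = 9.24 − 2×0.78 = 7.680 in, b_i = 5.74 − 2×0.78 = 4.180 in
Weak-axis I_min = (h_o·b_o³ − h_i·b_i³)/12 with b_o = 5.74, b_i = 4.180 in (shorter outer/inner sides).
I_min = (9.24×5.74³ − 7.680×4.180³)/12 = 98.88 in⁴
Effective length L_e = K·L = 0.5 × 195 = 97.50 in
P_cr = π²EI / L_e² = π² × 28700×10³ × 98.88 / 97.50² = 2.946×10^6 lb
Factor of safety n = P_cr / P = 2946.3 / 1150 = 2.56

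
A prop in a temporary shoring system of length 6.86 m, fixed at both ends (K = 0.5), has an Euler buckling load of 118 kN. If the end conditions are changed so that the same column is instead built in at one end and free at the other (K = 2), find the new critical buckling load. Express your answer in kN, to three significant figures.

P_cr ≈ 7.38 kN

P_cr ∝ 1/K², so P_cr,new = P_cr,old × (K_old/K_new)² = 118 × (0.5/2)²
= 118 × 0.06250 = 7.38 kN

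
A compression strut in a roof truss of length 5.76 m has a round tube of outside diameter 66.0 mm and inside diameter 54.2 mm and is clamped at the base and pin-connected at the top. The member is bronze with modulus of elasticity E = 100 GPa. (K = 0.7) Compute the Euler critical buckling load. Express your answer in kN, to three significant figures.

P_cr ≈ 30.8 kN

d_o = 66.0 mm, d_i = 54.2 mm
I = π(d_o⁴ − d_i⁴)/64 = π(66.0⁴ − 54.20⁴)/64 = 5.078×10^5 mm⁴
I = 5.078×10^5 mm⁴ = 5.078×10^-7 m⁴
Effective length L_e = K·L = 0.7 × 5.76 = 4.032 m
P_cr = π²EI / L_e² = π² × 100×10⁹ × 5.078×10^-7 / 4.032² = 3.083×10^4 N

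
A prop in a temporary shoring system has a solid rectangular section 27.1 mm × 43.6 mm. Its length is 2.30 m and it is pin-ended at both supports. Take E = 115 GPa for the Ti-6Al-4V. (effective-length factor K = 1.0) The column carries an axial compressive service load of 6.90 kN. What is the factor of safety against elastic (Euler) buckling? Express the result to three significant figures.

n ≈ 2.25

Buckling occurs about the weak axis: I_min = h·b³/12 with b = 27.1 mm (the shorter side).
I_min = 43.6×27.1³/12 = 7.231×10^4 mm⁴
I = 7.231×10^4 mm⁴ = 7.231×10^-8 m⁴
Effective length L_e = K·L = 1 × 2.30 = 2.300 m
P_cr = π²EI / L_e² = π² × 115×10⁹ × 7.231×10^-8 / 2.300² = 1.552×10^4 N
Factor of safety n = P_cr / P = 15.515 / 6.90 = 2.25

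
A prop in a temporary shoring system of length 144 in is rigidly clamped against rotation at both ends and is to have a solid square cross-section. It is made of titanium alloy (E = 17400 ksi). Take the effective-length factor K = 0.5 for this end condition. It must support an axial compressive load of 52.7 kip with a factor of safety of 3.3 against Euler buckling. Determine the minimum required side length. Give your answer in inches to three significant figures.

Required P_cr = n·P = 3.3 × 52.7 = 173.9 kip
L_e = K·L = 0.5 × 144 = 72.00 in
Required I = P_cr·L_e²/(π²E) = 1.739×10^5 × 72.00² / (π² × 1.74×10^7) = 5.250 in⁴
Solid square: I = a⁴/12  ⇒  a = (12I)^(1/4) = (12×5.250)^(1/4) = 2.82 in

a ≈ 2.82 in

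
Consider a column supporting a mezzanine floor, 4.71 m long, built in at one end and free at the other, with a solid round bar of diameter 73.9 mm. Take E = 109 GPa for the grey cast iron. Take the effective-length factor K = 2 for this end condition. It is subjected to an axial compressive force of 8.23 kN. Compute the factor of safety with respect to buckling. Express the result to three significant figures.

n ≈ 2.16

I = πd⁴/64 = π×73.9⁴/64 = 1.464×10^6 mm⁴
I = 1.464×10^6 mm⁴ = 1.464×10^-6 m⁴
Effective length L_e = K·L = 2 × 4.71 = 9.420 m
P_cr = π²EI / L_e² = π² × 109×10⁹ × 1.464×10^-6 / 9.420² = 1.775×10^4 N
Factor of safety n = P_cr / P = 17.749 / 8.23 = 2.16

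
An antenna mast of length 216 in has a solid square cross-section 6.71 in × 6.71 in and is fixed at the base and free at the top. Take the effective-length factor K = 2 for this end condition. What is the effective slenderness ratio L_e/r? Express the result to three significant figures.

I = a⁴/12 = 6.71⁴/12 = 168.9 in⁴
A = 45.02 in²;  r_min = √(I/A) = √(168.9/45.02) = 1.937 in
L_e = K·L = 2 × 216 = 432.0 in
λ = L_e / r_min = 432.00 / 1.937 = 223

λ ≈ 223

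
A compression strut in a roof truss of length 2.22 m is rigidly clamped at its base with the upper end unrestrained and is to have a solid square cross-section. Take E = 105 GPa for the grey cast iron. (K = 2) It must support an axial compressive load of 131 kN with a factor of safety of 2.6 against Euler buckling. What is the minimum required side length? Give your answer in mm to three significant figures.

a ≈ 93.9 mm

Required P_cr = n·P = 2.6 × 131 = 340.6 kN
L_e = K·L = 2 × 2.22 = 4.440 m
Required I = P_cr·L_e²/(π²E) = 3.406×10^5 × 4.440² / (π² × 1.05×10^11) = 6.479×10^-6 m⁴
I_req = 6.479×10^6 mm⁴
Solid square: I = a⁴/12  ⇒  a = (12I)^(1/4) = (12×6.479×10^6)^(1/4) = 93.9 mm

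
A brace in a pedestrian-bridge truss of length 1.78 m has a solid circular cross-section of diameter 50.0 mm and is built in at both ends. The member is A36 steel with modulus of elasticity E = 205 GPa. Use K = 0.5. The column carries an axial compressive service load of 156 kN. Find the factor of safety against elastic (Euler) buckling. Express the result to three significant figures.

I = πd⁴/64 = π×50.0⁴/64 = 3.068×10^5 mm⁴
I = 3.068×10^5 mm⁴ = 3.068×10^-7 m⁴
Effective length L_e = K·L = 0.5 × 1.78 = 0.8900 m
P_cr = π²EI / L_e² = π² × 205×10⁹ × 3.068×10^-7 / 0.8900² = 7.837×10^5 N
Factor of safety n = P_cr / P = 783.65 / 156 = 5.02

n ≈ 5.02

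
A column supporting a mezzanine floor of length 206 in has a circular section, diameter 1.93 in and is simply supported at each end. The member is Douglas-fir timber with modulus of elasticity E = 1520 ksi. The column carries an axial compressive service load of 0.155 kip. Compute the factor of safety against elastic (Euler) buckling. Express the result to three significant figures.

n ≈ 1.55

I = πd⁴/64 = π×1.93⁴/64 = 0.6811 in⁴
Effective length L_e = K·L = 1 × 206 = 206.0 in
P_cr = π²EI / L_e² = π² × 1520×10³ × 0.6811 / 206.0² = 240.8 lb
Factor of safety n = P_cr / P = 0.24077 / 0.155 = 1.55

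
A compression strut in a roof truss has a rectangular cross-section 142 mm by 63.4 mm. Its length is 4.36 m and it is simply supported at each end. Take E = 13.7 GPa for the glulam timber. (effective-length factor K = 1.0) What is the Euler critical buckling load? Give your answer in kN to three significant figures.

Buckling occurs about the weak axis: I_min = h·b³/12 with b = 63.4 mm (the shorter side).
I_min = 142×63.4³/12 = 3.016×10^6 mm⁴
I = 3.016×10^6 mm⁴ = 3.016×10^-6 m⁴
Effective length L_e = K·L = 1 × 4.36 = 4.360 m
P_cr = π²EI / L_e² = π² × 13.7×10⁹ × 3.016×10^-6 / 4.360² = 2.145×10^4 N

P_cr ≈ 21.4 kN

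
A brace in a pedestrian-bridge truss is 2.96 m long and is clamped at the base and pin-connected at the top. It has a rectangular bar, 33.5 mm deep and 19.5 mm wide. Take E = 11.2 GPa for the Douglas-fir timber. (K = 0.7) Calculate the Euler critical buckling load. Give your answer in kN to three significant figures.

P_cr ≈ 0.533 kN

Buckling occurs about the weak axis: I_min = h·b³/12 with b = 19.5 mm (the shorter side).
I_min = 33.5×19.5³/12 = 2.070×10^4 mm⁴
I = 2.070×10^4 mm⁴ = 2.070×10^-8 m⁴
Effective length L_e = K·L = 0.7 × 2.96 = 2.072 m
P_cr = π²EI / L_e² = π² × 11.2×10⁹ × 2.070×10^-8 / 2.072² = 533.0 N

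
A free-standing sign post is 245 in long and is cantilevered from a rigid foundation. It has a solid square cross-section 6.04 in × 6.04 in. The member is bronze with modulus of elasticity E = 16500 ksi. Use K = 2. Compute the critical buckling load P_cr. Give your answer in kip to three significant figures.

P_cr ≈ 75.2 kip

I = a⁴/12 = 6.04⁴/12 = 110.9 in⁴
Effective length L_e = K·L = 2 × 245 = 490.0 in
P_cr = π²EI / L_e² = π² × 16500×10³ × 110.9 / 490.0² = 7.522×10^4 lb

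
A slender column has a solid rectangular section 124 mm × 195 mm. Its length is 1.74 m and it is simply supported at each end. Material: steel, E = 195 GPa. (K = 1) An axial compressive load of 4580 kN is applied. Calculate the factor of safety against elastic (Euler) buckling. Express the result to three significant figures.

n ≈ 4.30

Buckling occurs about the weak axis: I_min = h·b³/12 with b = 124 mm (the shorter side).
I_min = 195×124³/12 = 3.098×10^7 mm⁴
I = 3.098×10^7 mm⁴ = 3.098×10^-5 m⁴
Effective length L_e = K·L = 1 × 1.74 = 1.740 m
P_cr = π²EI / L_e² = π² × 195×10⁹ × 3.098×10^-5 / 1.740² = 1.969×10^7 N
Factor of safety n = P_cr / P = 19695 / 4580 = 4.30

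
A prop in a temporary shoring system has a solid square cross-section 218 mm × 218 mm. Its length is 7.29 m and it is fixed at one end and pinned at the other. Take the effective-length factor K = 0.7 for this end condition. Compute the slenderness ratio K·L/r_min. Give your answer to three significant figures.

I = a⁴/12 = 218⁴/12 = 1.882×10^8 mm⁴
A = 4.752×10^4 mm²;  r_min = √(I/A) = √(1.882×10^8/4.752×10^4) = 62.93 mm
L_e = K·L = 0.7 × 7.29 m = 5.103 m = 5103.0 mm
λ = L_e / r_min = 5103.0 / 62.93 = 81.1

λ ≈ 81.1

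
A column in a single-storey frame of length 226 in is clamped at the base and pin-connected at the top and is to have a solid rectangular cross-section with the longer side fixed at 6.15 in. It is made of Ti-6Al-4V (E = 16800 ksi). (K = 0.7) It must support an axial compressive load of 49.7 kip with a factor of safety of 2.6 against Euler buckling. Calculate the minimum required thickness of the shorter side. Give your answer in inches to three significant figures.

Required P_cr = n·P = 2.6 × 49.7 = 129.2 kip
L_e = K·L = 0.7 × 226 = 158.2 in
Required I = P_cr·L_e²/(π²E) = 1.292×10^5 × 158.2² / (π² × 1.68×10^7) = 19.50 in⁴
Rectangle, weak axis: I_min = h·b³/12 with h = 6.15 in fixed  ⇒  b = (12I/h)^(1/3) = 3.36 in

b ≈ 3.36 in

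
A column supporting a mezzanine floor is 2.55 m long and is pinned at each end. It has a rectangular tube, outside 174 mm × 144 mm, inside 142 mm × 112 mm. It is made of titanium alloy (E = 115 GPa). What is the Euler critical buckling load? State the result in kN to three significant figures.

Weak-axis I_min = (h_o·b_o³ − h_i·b_i³)/12 with b_o = 144, b_i = 112.0 mm (shorter outer/inner sides).
I_min = (174×144³ − 142.0×112.0³)/12 = 2.667×10^7 mm⁴
I = 2.667×10^7 mm⁴ = 2.667×10^-5 m⁴
Effective length L_e = K·L = 1 × 2.55 = 2.550 m
P_cr = π²EI / L_e² = π² × 115×10⁹ × 2.667×10^-5 / 2.550² = 4.656×10^6 N

P_cr ≈ 4660 kN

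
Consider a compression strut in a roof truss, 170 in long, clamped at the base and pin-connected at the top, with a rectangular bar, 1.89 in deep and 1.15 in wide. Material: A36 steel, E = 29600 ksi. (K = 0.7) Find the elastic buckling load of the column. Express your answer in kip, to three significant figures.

Buckling occurs about the weak axis: I_min = h·b³/12 with b = 1.15 in (the shorter side).
I_min = 1.89×1.15³/12 = 0.2395 in⁴
Effective length L_e = K·L = 0.7 × 170 = 119.0 in
P_cr = π²EI / L_e² = π² × 29600×10³ × 0.2395 / 119.0² = 4.942×10^3 lb

P_cr ≈ 4.94 kip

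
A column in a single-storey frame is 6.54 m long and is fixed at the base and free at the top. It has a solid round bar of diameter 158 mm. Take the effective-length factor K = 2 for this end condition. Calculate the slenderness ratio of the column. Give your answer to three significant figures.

λ ≈ 331

For a solid circle r = d/4 = 158/4 = 39.50 mm
L_e = K·L = 2 × 6.54 m = 13.08 m = 13080 mm
λ = L_e / r_min = 13080 / 39.50 = 331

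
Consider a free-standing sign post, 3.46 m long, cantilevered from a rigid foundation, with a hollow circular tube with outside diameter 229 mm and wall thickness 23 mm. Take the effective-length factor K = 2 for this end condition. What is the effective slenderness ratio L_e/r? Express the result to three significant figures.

Inner diameter d_i = 229 − 2×23 = 183.0 mm
I = π(d_o⁴ − d_i⁴)/64 = π(229⁴ − 183.0⁴)/64 = 7.994×10^7 mm⁴
A = 1.488×10^4 mm²;  r_min = √(I/A) = √(7.994×10^7/1.488×10^4) = 73.28 mm
L_e = K·L = 2 × 3.46 m = 6.920 m = 6920.0 mm
λ = L_e / r_min = 6920.0 / 73.28 = 94.4

λ ≈ 94.4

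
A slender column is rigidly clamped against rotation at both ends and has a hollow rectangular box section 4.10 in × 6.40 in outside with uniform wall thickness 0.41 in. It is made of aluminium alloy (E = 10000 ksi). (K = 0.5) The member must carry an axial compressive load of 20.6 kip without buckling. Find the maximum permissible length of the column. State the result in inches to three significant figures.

L_max ≈ 624 in

Inner dimensions: h_i = 6.40 − 2×0.41 = 5.580 in, b_i = 4.10 − 2×0.41 = 3.280 in
Weak-axis I_min = (h_o·b_o³ − h_i·b_i³)/12 with b_o = 4.10, b_i = 3.280 in (shorter outer/inner sides).
I_min = (6.40×4.10³ − 5.580×3.280³)/12 = 20.35 in⁴
At the buckling limit P_cr = P = 2.060×10^4 lb
From P_cr = π²EI/(K·L)²:  L = (1/K)·√(π²EI/P_cr) = (1/0.5)·√(π²×1.00×10^7×20.35/2.060×10^4)
L = 624 in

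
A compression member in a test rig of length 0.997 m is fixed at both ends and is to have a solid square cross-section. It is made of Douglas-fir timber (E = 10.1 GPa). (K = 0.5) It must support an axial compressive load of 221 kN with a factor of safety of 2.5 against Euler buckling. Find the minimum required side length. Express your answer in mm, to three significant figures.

Required P_cr = n·P = 2.5 × 221 = 552.5 kN
L_e = K·L = 0.5 × 0.997 = 0.4985 m
Required I = P_cr·L_e²/(π²E) = 5.525×10^5 × 0.4985² / (π² × 1.01×10^10) = 1.377×10^-6 m⁴
I_req = 1.377×10^6 mm⁴
Solid square: I = a⁴/12  ⇒  a = (12I)^(1/4) = (12×1.377×10^6)^(1/4) = 63.8 mm

a ≈ 63.8 mm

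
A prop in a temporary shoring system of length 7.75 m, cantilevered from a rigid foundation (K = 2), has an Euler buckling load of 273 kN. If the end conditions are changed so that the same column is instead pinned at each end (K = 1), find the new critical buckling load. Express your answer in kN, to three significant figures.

P_cr ≈ 1090 kN

P_cr ∝ 1/K², so P_cr,new = P_cr,old × (K_old/K_new)² = 273 × (2/1)²
= 273 × 4.000 = 1090 kN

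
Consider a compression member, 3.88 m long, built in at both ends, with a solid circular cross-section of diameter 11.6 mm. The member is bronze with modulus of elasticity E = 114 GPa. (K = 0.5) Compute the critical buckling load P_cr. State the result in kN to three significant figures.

P_cr ≈ 0.266 kN

I = πd⁴/64 = π×11.6⁴/64 = 888.8 mm⁴
I = 888.8 mm⁴ = 8.888×10^-10 m⁴
Effective length L_e = K·L = 0.5 × 3.88 = 1.940 m
P_cr = π²EI / L_e² = π² × 114×10⁹ × 8.888×10^-10 / 1.940² = 265.7 N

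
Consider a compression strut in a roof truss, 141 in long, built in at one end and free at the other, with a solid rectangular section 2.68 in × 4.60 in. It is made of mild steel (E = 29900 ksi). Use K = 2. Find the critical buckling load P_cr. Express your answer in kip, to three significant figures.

P_cr ≈ 27.4 kip

Buckling occurs about the weak axis: I_min = h·b³/12 with b = 2.68 in (the shorter side).
I_min = 4.60×2.68³/12 = 7.379 in⁴
Effective length L_e = K·L = 2 × 141 = 282.0 in
P_cr = π²EI / L_e² = π² × 29900×10³ × 7.379 / 282.0² = 2.738×10^4 lb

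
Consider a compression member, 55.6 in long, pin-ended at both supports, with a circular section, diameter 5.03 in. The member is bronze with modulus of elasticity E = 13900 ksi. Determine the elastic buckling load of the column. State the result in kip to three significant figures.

P_cr ≈ 1390 kip

I = πd⁴/64 = π×5.03⁴/64 = 31.42 in⁴
Effective length L_e = K·L = 1 × 55.6 = 55.60 in
P_cr = π²EI / L_e² = π² × 13900×10³ × 31.42 / 55.60² = 1.394×10^6 lb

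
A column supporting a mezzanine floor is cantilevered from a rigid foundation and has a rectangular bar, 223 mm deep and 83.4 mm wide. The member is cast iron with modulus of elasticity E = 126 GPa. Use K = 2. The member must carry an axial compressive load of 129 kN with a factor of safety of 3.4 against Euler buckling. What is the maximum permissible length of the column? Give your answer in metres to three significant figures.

Buckling occurs about the weak axis: I_min = h·b³/12 with b = 83.4 mm (the shorter side).
I_min = 223×83.4³/12 = 1.078×10^7 mm⁴
I = 1.078×10^-5 m⁴
Required critical load P_cr = n·P = 3.4 × 129 = 438.6 kN = 4.386×10^5 N
From P_cr = π²EI/(K·L)²:  L = (1/K)·√(π²EI/P_cr) = (1/2)·√(π²×1.26×10^11×1.078×10^-5/4.386×10^5)
L = 2.76 m

L_max ≈ 2.76 m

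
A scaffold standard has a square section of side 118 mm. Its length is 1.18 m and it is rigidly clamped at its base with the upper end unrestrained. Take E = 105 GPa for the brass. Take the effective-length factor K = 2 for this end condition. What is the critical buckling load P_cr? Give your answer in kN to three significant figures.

P_cr ≈ 3010 kN

I = a⁴/12 = 118⁴/12 = 1.616×10^7 mm⁴
I = 1.616×10^7 mm⁴ = 1.616×10^-5 m⁴
Effective length L_e = K·L = 2 × 1.18 = 2.360 m
P_cr = π²EI / L_e² = π² × 105×10⁹ × 1.616×10^-5 / 2.360² = 3.006×10^6 N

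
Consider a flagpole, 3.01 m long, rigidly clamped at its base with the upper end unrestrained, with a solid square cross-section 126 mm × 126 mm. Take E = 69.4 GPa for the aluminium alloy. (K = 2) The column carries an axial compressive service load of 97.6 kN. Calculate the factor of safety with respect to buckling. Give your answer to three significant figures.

n ≈ 4.07

I = a⁴/12 = 126⁴/12 = 2.100×10^7 mm⁴
I = 2.100×10^7 mm⁴ = 2.100×10^-5 m⁴
Effective length L_e = K·L = 2 × 3.01 = 6.020 m
P_cr = π²EI / L_e² = π² × 69.4×10⁹ × 2.100×10^-5 / 6.020² = 3.970×10^5 N
Factor of safety n = P_cr / P = 396.98 / 97.6 = 4.07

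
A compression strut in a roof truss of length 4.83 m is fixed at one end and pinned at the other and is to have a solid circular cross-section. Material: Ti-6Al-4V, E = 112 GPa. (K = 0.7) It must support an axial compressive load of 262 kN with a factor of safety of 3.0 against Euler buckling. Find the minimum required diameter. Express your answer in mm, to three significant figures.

d ≈ 113 mm

Required P_cr = n·P = 3.0 × 262 = 786.0 kN
L_e = K·L = 0.7 × 4.83 = 3.381 m
Required I = P_cr·L_e²/(π²E) = 7.860×10^5 × 3.381² / (π² × 1.12×10^11) = 8.128×10^-6 m⁴
I_req = 8.128×10^6 mm⁴
Solid circle: I = πd⁴/64  ⇒  d = (64I/π)^(1/4) = (64×8.128×10^6/π)^(1/4) = 113 mm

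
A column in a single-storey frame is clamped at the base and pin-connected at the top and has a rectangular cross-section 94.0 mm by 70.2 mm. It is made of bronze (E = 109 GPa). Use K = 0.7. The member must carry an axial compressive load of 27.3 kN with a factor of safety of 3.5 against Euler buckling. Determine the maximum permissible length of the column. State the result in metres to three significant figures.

L_max ≈ 7.89 m

Buckling occurs about the weak axis: I_min = h·b³/12 with b = 70.2 mm (the shorter side).
I_min = 94.0×70.2³/12 = 2.710×10^6 mm⁴
I = 2.710×10^-6 m⁴
Required critical load P_cr = n·P = 3.5 × 27.3 = 95.55 kN = 9.555×10^4 N
From P_cr = π²EI/(K·L)²:  L = (1/K)·√(π²EI/P_cr) = (1/0.7)·√(π²×1.09×10^11×2.710×10^-6/9.555×10^4)
L = 7.89 m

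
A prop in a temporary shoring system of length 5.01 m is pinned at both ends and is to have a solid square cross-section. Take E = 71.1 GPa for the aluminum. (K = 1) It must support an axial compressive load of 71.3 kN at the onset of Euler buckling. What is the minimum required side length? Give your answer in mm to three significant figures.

L_e = K·L = 1 × 5.01 = 5.010 m
Required I = P_cr·L_e²/(π²E) = 7.130×10^4 × 5.010² / (π² × 7.11×10^10) = 2.550×10^-6 m⁴
I_req = 2.550×10^6 mm⁴
Solid square: I = a⁴/12  ⇒  a = (12I)^(1/4) = (12×2.550×10^6)^(1/4) = 74.4 mm

a ≈ 74.4 mm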